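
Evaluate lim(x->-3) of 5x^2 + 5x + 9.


Since polynomials are continuous, we use direct substitution.
lim(x->-3) of 5x^2 + 5x + 9
= 5 * (-3)^2 + 5 * (-3) + 9
= 45 - 15 + 9
= 39

39


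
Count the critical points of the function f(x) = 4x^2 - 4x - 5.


Find where f'(x) = 0:
f'(x) = 8x - 4
Set f'(x) = 0:
8x - 4 = 0
x = 4 / 8 = 1/2
This is a linear equation in x, so there is exactly one solution.
Number of critical points: 1

1


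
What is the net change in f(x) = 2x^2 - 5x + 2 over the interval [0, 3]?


Net change = f(b) - f(a)
f(x) = 2x^2 - 5x + 2
Compute f(3):
f(3) = 2 * 3^2 - 5 * 3 + 2
= 18 - 15 + 2
= 5
Compute f(0):
f(0) = 2 * 0^2 - 5 * 0 + 2
= 0 + 0 + 2
= 2
Net change = 5 - 2 = 3

3


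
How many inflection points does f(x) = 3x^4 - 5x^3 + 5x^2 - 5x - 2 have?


Inflection points occur where f''(x) = 0 and concavity changes.
f(x) = 3x^4 - 5x^3 + 5x^2 - 5x - 2
f'(x) = 12x^3 - 15x^2 + 10x - 5
f''(x) = 36x^2 - 30x + 10
This is a quadratic in x. Use the discriminant to count real roots.
Discriminant = (-30)^2 - 4 * 36 * 10
= 900 - 1440
= -540
Since discriminant < 0, f''(x) = 0 has no real solutions.
Number of inflection points: 0

0


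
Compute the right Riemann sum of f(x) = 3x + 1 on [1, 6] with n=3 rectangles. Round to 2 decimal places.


Right Riemann sum uses right endpoints of each subinterval.
Interval: [1, 6], n = 3
dx = (6 - 1) / 3 = 5/3
Right endpoints: [8/3, 13/3, 6]
f values: [9, 14, 19]
Sum = dx * (sum of f values)
= 5/3 * 42
= 70 = 70.00

70.00


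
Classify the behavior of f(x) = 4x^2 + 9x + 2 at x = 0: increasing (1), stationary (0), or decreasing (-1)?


Compute f'(x) to determine behavior:
f'(x) = 8x + 9
f'(0) = 8 * 0 + 9
= 0 + 9
= 9
Since f'(0) > 0, the function is increasing (1)

1


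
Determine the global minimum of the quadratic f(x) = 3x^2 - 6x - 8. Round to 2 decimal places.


For a quadratic f(x) = ax^2 + bx + c with a > 0, the minimum is at the vertex.
Vertex x-coordinate: x = -b/(2a)
x = -(-6) / (2 * 3)
x = 6/6 = 1
Substitute back to find the minimum value:
f(1) = 3 * 1^2 - 6 * 1 - 8
= 3 - 6 - 8
= -11 = -11.00

-11.00


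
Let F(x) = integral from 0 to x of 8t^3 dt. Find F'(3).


By the Fundamental Theorem of Calculus (Part 1):
If F(x) = integral from 0 to x of f(t) dt, then F'(x) = f(x)
Here f(t) = 8t^3
So F'(x) = 8x^3
Evaluate at x = 3:
F'(3) = 8 * 3^3
= 8 * 27
= 216

216


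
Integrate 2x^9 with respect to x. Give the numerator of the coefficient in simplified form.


Apply the power rule for integration:
integral of ax^n dx = a/(n+1) * x^(n+1) + C
integral of 2x^9 dx
= 2/10 * x^10 + C
= 1/5 * x^10 + C
The coefficient in lowest terms is 1/5, and its numerator is 1

1


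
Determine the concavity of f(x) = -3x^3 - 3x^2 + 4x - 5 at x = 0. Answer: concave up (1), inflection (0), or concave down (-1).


Concavity is determined by the sign of f''(x).
f(x) = -3x^3 - 3x^2 + 4x - 5
f'(x) = -9x^2 - 6x + 4
f''(x) = -18x - 6
f''(0) = -18 * 0 - 6
= 0 - 6
= -6
Since f''(0) < 0, the function is concave down (-1)

-1


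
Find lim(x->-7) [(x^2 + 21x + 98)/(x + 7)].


Direct substitution gives 0/0, so we factor the numerator.
Factor: (x^2 + 21x + 98) = (x + 7)(x + 14)
Cancel the common factor (x + 7):
(x^2 + 21x + 98)/(x + 7) = (x + 14)
Now substitute x = -7:
= (-7) - (-14) = 7

7


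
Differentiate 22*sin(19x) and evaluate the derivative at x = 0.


Apply the chain rule to differentiate 22*sin(19x):
d/dx [22*sin(19x)]
= 22 * cos(19x) * d/dx(19x)
= 22 * 19 * cos(19x)
= 418 * cos(19x)
Evaluate at x = 0:
= 418 * cos(0)
= 418 * 1
= 418

418


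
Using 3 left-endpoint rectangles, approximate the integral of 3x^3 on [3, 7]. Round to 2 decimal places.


Left Riemann sum uses left endpoints of each subinterval.
Interval: [3, 7], n = 3
dx = (7 - 3) / 3 = 4/3
Left endpoints: [3, 13/3, 17/3]
f values: [81, 2197/9, 4913/9]
Sum = dx * (sum of f values)
= 4/3 * 871
= 3484/3 ≈ 1161.33

1161.33


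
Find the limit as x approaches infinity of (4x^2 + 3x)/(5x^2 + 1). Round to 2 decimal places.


For limits at infinity with equal-degree polynomials,
we compare leading coefficients.
Numerator leading term: 4x^2
Denominator leading term: 5x^2
Divide both by x^2:
lim = (4 + 3/x) / (5 + 1/x^2)
As x -> infinity, the 1/x and 1/x^2 terms vanish:
= 4/5 = 0.80

0.80


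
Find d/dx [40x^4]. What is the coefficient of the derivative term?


We apply the power rule: d/dx [ax^n] = a*n * x^(n-1)
d/dx [40x^4]
= 40 * 4 * x^(4-1)
= 160x^3
The coefficient is 160

160


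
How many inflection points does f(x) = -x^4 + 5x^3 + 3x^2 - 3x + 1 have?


Inflection points occur where f''(x) = 0 and concavity changes.
f(x) = -x^4 + 5x^3 + 3x^2 - 3x + 1
f'(x) = -4x^3 + 15x^2 + 6x - 3
f''(x) = -12x^2 + 30x + 6
This is a quadratic in x. Use the discriminant to count real roots.
Discriminant = (30)^2 - 4 * (-12) * 6
= 900 - (-288)
= 1188
Since discriminant > 0, f''(x) = 0 has 2 distinct real solutions.
A quadratic with two distinct real roots changes sign at each root, so concavity changes at both.
Number of inflection points: 2

2


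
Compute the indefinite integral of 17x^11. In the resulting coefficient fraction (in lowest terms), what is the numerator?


Apply the power rule for integration:
integral of ax^n dx = a/(n+1) * x^(n+1) + C
integral of 17x^11 dx
= 17/12 * x^12 + C
The coefficient in lowest terms is 17/12, and its numerator is 17

17


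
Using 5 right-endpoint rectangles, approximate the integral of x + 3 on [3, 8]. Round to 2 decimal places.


Right Riemann sum uses right endpoints of each subinterval.
Interval: [3, 8], n = 5
dx = (8 - 3) / 5 = 1
Right endpoints: [4, 5, 6, 7, 8]
f values: [7, 8, 9, 10, 11]
Sum = dx * (sum of f values)
= 1 * 45
= 45 = 45.00

45.00


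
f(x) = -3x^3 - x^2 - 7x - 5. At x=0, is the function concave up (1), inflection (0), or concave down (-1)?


Concavity is determined by the sign of f''(x).
f(x) = -3x^3 - x^2 - 7x - 5
f'(x) = -9x^2 - 2x - 7
f''(x) = -18x - 2
f''(0) = -18 * 0 - 2
= 0 - 2
= -2
Since f''(0) < 0, the function is concave down (-1)

-1


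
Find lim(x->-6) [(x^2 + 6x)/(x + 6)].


Direct substitution gives 0/0, so we factor the numerator.
Factor: (x^2 + 6x) = (x + 6)(x)
Cancel the common factor (x + 6):
(x^2 + 6x)/(x + 6) = (x)
Now substitute x = -6:
= (-6) - (0) = -6

-6


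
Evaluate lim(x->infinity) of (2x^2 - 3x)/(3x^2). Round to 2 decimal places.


For limits at infinity with equal-degree polynomials,
we compare leading coefficients.
Numerator leading term: 2x^2
Denominator leading term: 3x^2
Divide both by x^2:
lim = (2 - 3/x) / (3)
As x -> infinity, the 1/x and 1/x^2 terms vanish:
= 2/3 ≈ 0.67

0.67


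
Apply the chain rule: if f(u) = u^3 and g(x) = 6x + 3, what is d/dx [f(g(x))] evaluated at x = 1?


Using the chain rule: (f(g(x)))' = f'(g(x)) * g'(x)
First, find g(1):
g(1) = 6 * 1 + 3 = 9
Next, f'(u) = 3u^2
And g'(x) = 6
So f'(g(1)) * g'(1)
= 3 * 9^2 * 6
= 3 * 81 * 6
= 1458

1458


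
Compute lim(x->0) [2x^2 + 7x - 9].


Since polynomials are continuous, we use direct substitution.
lim(x->0) of 2x^2 + 7x - 9
= 2 * 0^2 + 7 * 0 - 9
= 0 + 0 - 9
= -9

-9


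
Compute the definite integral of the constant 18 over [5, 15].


The integral of a constant k over [a, b] equals k * (b - a).
integral from 5 to 15 of 18 dx
= 18 * (15 - 5)
= 18 * 10
= 180

180


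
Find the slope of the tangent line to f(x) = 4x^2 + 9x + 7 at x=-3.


The slope of the tangent line equals f'(x) at the point.
f(x) = 4x^2 + 9x + 7
f'(x) = 8x + 9
At x = -3:
f'(-3) = 8 * (-3) + 9
= -24 + 9
= -15

-15


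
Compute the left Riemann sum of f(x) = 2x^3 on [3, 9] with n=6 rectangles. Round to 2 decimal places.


Left Riemann sum uses left endpoints of each subinterval.
Interval: [3, 9], n = 6
dx = (9 - 3) / 6 = 1
Left endpoints: [3, 4, 5, 6, 7, 8]
f values: [54, 128, 250, 432, 686, 1024]
Sum = dx * (sum of f values)
= 1 * 2574
= 2574 = 2574.00

2574.00


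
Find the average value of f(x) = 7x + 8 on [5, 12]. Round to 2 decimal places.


Average value = 1/(b-a) * integral from a to b of f(x) dx
First compute the integral of 7x + 8:
F(x) = (7/2)x^2 + 8x
F(12) = 7/2 * 144 + 8 * 12 = 600
F(5) = 7/2 * 25 + 8 * 5 = 255/2
Integral = 600 - 255/2 = 945/2
Average = (945/2) / (12 - 5) = (945/2) / 7
= 135/2 = 67.50

67.50


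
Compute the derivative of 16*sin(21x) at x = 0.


Apply the chain rule to differentiate 16*sin(21x):
d/dx [16*sin(21x)]
= 16 * cos(21x) * d/dx(21x)
= 16 * 21 * cos(21x)
= 336 * cos(21x)
Evaluate at x = 0:
= 336 * cos(0)
= 336 * 1
= 336

336


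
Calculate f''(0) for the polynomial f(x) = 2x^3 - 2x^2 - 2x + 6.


First derivative:
f'(x) = 6x^2 - 4x - 2
Second derivative:
f''(x) = 12x - 4
Substitute x = 0:
f''(0) = 12 * 0 - 4
= 0 - 4
= -4

-4


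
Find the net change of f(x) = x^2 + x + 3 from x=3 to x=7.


Net change = f(b) - f(a)
f(x) = x^2 + x + 3
Compute f(7):
f(7) = 1 * 7^2 + 1 * 7 + 3
= 49 + 7 + 3
= 59
Compute f(3):
f(3) = 1 * 3^2 + 1 * 3 + 3
= 9 + 3 + 3
= 15
Net change = 59 - 15 = 44

44


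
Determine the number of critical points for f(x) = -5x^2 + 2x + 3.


Find where f'(x) = 0:
f'(x) = -10x + 2
Set f'(x) = 0:
-10x + 2 = 0
x = -2 / (-10) = 1/5
This is a linear equation in x, so there is exactly one solution.
Number of critical points: 1

1


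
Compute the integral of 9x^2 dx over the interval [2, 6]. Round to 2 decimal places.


Find the antiderivative of 9x^2:
F(x) = 9/3 * x^3
Apply the Fundamental Theorem of Calculus:
F(6) - F(2)
= 9/3 * 6^3 - 9/3 * 2^3
= 9/3 * (216 - 8)
= 9/3 * 208
= 624 = 624.00

624.00


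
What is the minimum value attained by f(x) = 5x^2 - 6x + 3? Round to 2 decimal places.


For a quadratic f(x) = ax^2 + bx + c with a > 0, the minimum is at the vertex.
Vertex x-coordinate: x = -b/(2a)
x = -(-6) / (2 * 5)
x = 6/10 = 3/5
Substitute back to find the minimum value:
f(3/5) = 5 * (3/5)^2 - 6 * (3/5) + 3
= 9/5 - 18/5 + 3
= 6/5 = 1.20

1.20


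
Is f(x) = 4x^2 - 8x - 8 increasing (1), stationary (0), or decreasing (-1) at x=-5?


Compute f'(x) to determine behavior:
f'(x) = 8x - 8
f'(-5) = 8 * (-5) - 8
= -40 - 8
= -48
Since f'(-5) < 0, the function is decreasing (-1)

-1


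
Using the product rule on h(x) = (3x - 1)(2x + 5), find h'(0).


Let u(x) = 3x - 1 and v(x) = 2x + 5
u'(x) = 3
v'(x) = 2
Product rule: h'(x) = u'(x)*v(x) + u(x)*v'(x)
= 3 * (2x + 5) + (3x - 1) * 2
At x = 0:
u(0) = 3 * 0 - 1 = -1
v(0) = 2 * 0 + 5 = 5
h'(0) = 3 * 5 + (-1) * 2
= 15 - 2
= 13

13


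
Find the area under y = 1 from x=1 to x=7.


The area under a constant function y = 1 is a rectangle.
Width = 7 - 1 = 6
Height = 1
Area = width * height
= 6 * 1
= 6

6


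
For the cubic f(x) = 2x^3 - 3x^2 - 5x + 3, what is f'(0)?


Differentiate f(x) = 2x^3 - 3x^2 - 5x + 3 term by term:
f'(x) = 6x^2 - 6x - 5
Substitute x = 0:
f'(0) = 6 * 0^2 - 6 * 0 - 5
= 0 + 0 - 5
= -5

-5


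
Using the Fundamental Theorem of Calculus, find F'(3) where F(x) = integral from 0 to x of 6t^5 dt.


By the Fundamental Theorem of Calculus (Part 1):
If F(x) = integral from 0 to x of f(t) dt, then F'(x) = f(x)
Here f(t) = 6t^5
So F'(x) = 6x^5
Evaluate at x = 3:
F'(3) = 6 * 3^5
= 6 * 243
= 1458

1458


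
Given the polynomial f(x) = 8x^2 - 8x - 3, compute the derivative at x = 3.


Differentiate term by term using power and sum rules:
f(x) = 8x^2 - 8x - 3
f'(x) = 16x - 8
Substitute x = 3:
f'(3) = 16 * 3 - 8
= 48 - 8
= 40

40


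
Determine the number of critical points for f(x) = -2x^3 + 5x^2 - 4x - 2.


Find where f'(x) = 0:
f(x) = -2x^3 + 5x^2 - 4x - 2
f'(x) = -6x^2 + 10x - 4
This is a quadratic in x. Use the discriminant to count real roots.
Discriminant = (10)^2 - 4 * (-6) * (-4)
= 100 - 96
= 4
Since discriminant > 0, f'(x) = 0 has 2 real solutions.
Number of critical points: 2

2


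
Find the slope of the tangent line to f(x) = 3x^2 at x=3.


The slope of the tangent line equals f'(x) at the point.
f(x) = 3x^2
f'(x) = 6x
At x = 3:
f'(3) = 6 * 3 + 0
= 18 + 0
= 18

18


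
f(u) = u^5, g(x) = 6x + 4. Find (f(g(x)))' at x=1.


Using the chain rule: (f(g(x)))' = f'(g(x)) * g'(x)
First, find g(1):
g(1) = 6 * 1 + 4 = 10
Next, f'(u) = 5u^4
And g'(x) = 6
So f'(g(1)) * g'(1)
= 5 * 10^4 * 6
= 5 * 10000 * 6
= 300000

300000


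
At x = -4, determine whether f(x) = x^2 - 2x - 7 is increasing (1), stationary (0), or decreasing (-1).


Compute f'(x) to determine behavior:
f'(x) = 2x - 2
f'(-4) = 2 * (-4) - 2
= -8 - 2
= -10
Since f'(-4) < 0, the function is decreasing (-1)

-1


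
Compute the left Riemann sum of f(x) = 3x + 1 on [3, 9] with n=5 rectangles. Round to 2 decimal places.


Left Riemann sum uses left endpoints of each subinterval.
Interval: [3, 9], n = 5
dx = (9 - 3) / 5 = 6/5
Left endpoints: [3, 21/5, 27/5, 33/5, 39/5]
f values: [10, 68/5, 86/5, 104/5, 122/5]
Sum = dx * (sum of f values)
= 6/5 * 86
= 516/5 = 103.20

103.20


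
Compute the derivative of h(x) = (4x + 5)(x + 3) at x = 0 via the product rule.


Let u(x) = 4x + 5 and v(x) = x + 3
u'(x) = 4
v'(x) = 1
Product rule: h'(x) = u'(x)*v(x) + u(x)*v'(x)
= 4 * (x + 3) + (4x + 5) * 1
At x = 0:
u(0) = 4 * 0 + 5 = 5
v(0) = 1 * 0 + 3 = 3
h'(0) = 4 * 3 + 5 * 1
= 12 + 5
= 17

17


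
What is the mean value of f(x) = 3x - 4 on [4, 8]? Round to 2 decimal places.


Average value = 1/(b-a) * integral from a to b of f(x) dx
First compute the integral of 3x - 4:
F(x) = (3/2)x^2 - 4x
F(8) = 3/2 * 64 - 4 * 8 = 64
F(4) = 3/2 * 16 - 4 * 4 = 8
Integral = 64 - 8 = 56
Average = 56 / (8 - 4) = 56 / 4
= 14 = 14.00

14.00


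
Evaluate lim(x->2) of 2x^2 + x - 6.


Since polynomials are continuous, we use direct substitution.
lim(x->2) of 2x^2 + x - 6
= 2 * 2^2 + 1 * 2 - 6
= 8 + 2 - 6
= 4

4


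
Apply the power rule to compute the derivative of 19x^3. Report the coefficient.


We apply the power rule: d/dx [ax^n] = a*n * x^(n-1)
d/dx [19x^3]
= 19 * 3 * x^(3-1)
= 57x^2
The coefficient is 57

57


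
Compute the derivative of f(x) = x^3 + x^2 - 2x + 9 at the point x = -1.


Differentiate f(x) = x^3 + x^2 - 2x + 9 term by term:
f'(x) = 3x^2 + 2x - 2
Substitute x = -1:
f'(-1) = 3 * (-1)^2 + 2 * (-1) - 2
= 3 - 2 - 2
= -1

-1


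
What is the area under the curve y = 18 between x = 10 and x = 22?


The area under a constant function y = 18 is a rectangle.
Width = 22 - 10 = 12
Height = 18
Area = width * height
= 12 * 18
= 216

216


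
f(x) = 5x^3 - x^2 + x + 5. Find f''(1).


First derivative:
f'(x) = 15x^2 - 2x + 1
Second derivative:
f''(x) = 30x - 2
Substitute x = 1:
f''(1) = 30 * 1 - 2
= 30 - 2
= 28

28


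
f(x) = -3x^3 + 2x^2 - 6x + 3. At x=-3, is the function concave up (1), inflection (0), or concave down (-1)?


Concavity is determined by the sign of f''(x).
f(x) = -3x^3 + 2x^2 - 6x + 3
f'(x) = -9x^2 + 4x - 6
f''(x) = -18x + 4
f''(-3) = -18 * (-3) + 4
= 54 + 4
= 58
Since f''(-3) > 0, the function is concave up (1)

1


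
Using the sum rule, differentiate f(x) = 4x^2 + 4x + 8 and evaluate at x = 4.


Differentiate term by term using power and sum rules:
f(x) = 4x^2 + 4x + 8
f'(x) = 8x + 4
Substitute x = 4:
f'(4) = 8 * 4 + 4
= 32 + 4
= 36

36


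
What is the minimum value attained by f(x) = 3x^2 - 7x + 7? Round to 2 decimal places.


For a quadratic f(x) = ax^2 + bx + c with a > 0, the minimum is at the vertex.
Vertex x-coordinate: x = -b/(2a)
x = -(-7) / (2 * 3)
x = 7/6
Substitute back to find the minimum value:
f(7/6) = 3 * (7/6)^2 - 7 * (7/6) + 7
= 49/12 - 49/6 + 7
= 35/12 ≈ 2.92

2.92


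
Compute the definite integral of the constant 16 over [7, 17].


The integral of a constant k over [a, b] equals k * (b - a).
integral from 7 to 17 of 16 dx
= 16 * (17 - 7)
= 16 * 10
= 160

160


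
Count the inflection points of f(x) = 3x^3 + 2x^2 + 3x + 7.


Inflection points occur where f''(x) = 0 and concavity changes.
f(x) = 3x^3 + 2x^2 + 3x + 7
f'(x) = 9x^2 + 4x + 3
f''(x) = 18x + 4
Set f''(x) = 0:
18x + 4 = 0
x = -4 / 18 = -2/9
Since f''(x) is linear (degree 1), it changes sign at this point.
Therefore there is exactly 1 inflection point.

1


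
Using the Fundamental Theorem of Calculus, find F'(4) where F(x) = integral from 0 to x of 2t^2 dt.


By the Fundamental Theorem of Calculus (Part 1):
If F(x) = integral from 0 to x of f(t) dt, then F'(x) = f(x)
Here f(t) = 2t^2
So F'(x) = 2x^2
Evaluate at x = 4:
F'(4) = 2 * 4^2
= 2 * 16
= 32

32


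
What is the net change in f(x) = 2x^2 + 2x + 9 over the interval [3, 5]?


Net change = f(b) - f(a)
f(x) = 2x^2 + 2x + 9
Compute f(5):
f(5) = 2 * 5^2 + 2 * 5 + 9
= 50 + 10 + 9
= 69
Compute f(3):
f(3) = 2 * 3^2 + 2 * 3 + 9
= 18 + 6 + 9
= 33
Net change = 69 - 33 = 36

36


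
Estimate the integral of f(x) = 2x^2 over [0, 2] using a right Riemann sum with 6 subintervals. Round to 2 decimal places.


Right Riemann sum uses right endpoints of each subinterval.
Interval: [0, 2], n = 6
dx = (2 - 0) / 6 = 1/3
Right endpoints: [1/3, 2/3, 1, 4/3, 5/3, 2]
f values: [2/9, 8/9, 2, 32/9, 50/9, 8]
Sum = dx * (sum of f values)
= 1/3 * 182/9
= 182/27 ≈ 6.74

6.74


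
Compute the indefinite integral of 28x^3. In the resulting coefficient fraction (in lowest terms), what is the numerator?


Apply the power rule for integration:
integral of ax^n dx = a/(n+1) * x^(n+1) + C
integral of 28x^3 dx
= 28/4 * x^4 + C
= 7 * x^4 + C
The coefficient in lowest terms is 7 = 7/1, so its numerator is 7

7


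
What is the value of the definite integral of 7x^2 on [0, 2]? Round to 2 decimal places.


Find the antiderivative of 7x^2:
F(x) = 7/3 * x^3
Apply the Fundamental Theorem of Calculus:
F(2) - F(0)
= 7/3 * 2^3 - 7/3 * 0^3
= 7/3 * (8 - 0)
= 7/3 * 8
= 56/3 ≈ 18.67

18.67


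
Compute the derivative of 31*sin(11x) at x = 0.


Apply the chain rule to differentiate 31*sin(11x):
d/dx [31*sin(11x)]
= 31 * cos(11x) * d/dx(11x)
= 31 * 11 * cos(11x)
= 341 * cos(11x)
Evaluate at x = 0:
= 341 * cos(0)
= 341 * 1
= 341

341


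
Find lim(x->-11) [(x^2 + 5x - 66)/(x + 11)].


Direct substitution gives 0/0, so we factor the numerator.
Factor: (x^2 + 5x - 66) = (x + 11)(x - 6)
Cancel the common factor (x + 11):
(x^2 + 5x - 66)/(x + 11) = (x - 6)
Now substitute x = -11:
= (-11) - (6) = -17

-17


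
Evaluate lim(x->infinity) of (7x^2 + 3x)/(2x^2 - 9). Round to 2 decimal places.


For limits at infinity with equal-degree polynomials,
we compare leading coefficients.
Numerator leading term: 7x^2
Denominator leading term: 2x^2
Divide both by x^2:
lim = (7 + 3/x) / (2 - 9/x^2)
As x -> infinity, the 1/x and 1/x^2 terms vanish:
= 7/2 = 3.50

3.50


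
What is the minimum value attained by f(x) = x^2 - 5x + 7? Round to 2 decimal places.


For a quadratic f(x) = ax^2 + bx + c with a > 0, the minimum is at the vertex.
Vertex x-coordinate: x = -b/(2a)
x = -(-5) / (2 * 1)
x = 5/2
Substitute back to find the minimum value:
f(5/2) = 1 * (5/2)^2 - 5 * (5/2) + 7
= 25/4 - 25/2 + 7
= 3/4 = 0.75

0.75


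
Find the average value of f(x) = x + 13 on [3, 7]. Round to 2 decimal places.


Average value = 1/(b-a) * integral from a to b of f(x) dx
First compute the integral of x + 13:
F(x) = (1/2)x^2 + 13x
F(7) = 1/2 * 49 + 13 * 7 = 231/2
F(3) = 1/2 * 9 + 13 * 3 = 87/2
Integral = 231/2 - 87/2 = 72
Average = 72 / (7 - 3) = 72 / 4
= 18 = 18.00

18.00


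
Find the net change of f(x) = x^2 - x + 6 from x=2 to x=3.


Net change = f(b) - f(a)
f(x) = x^2 - x + 6
Compute f(3):
f(3) = 1 * 3^2 - 1 * 3 + 6
= 9 - 3 + 6
= 12
Compute f(2):
f(2) = 1 * 2^2 - 1 * 2 + 6
= 4 - 2 + 6
= 8
Net change = 12 - 8 = 4

4


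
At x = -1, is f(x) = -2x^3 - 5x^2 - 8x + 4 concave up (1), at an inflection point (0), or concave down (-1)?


Concavity is determined by the sign of f''(x).
f(x) = -2x^3 - 5x^2 - 8x + 4
f'(x) = -6x^2 - 10x - 8
f''(x) = -12x - 10
f''(-1) = -12 * (-1) - 10
= 12 - 10
= 2
Since f''(-1) > 0, the function is concave up (1)

1


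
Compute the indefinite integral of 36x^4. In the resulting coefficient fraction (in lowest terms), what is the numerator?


Apply the power rule for integration:
integral of ax^n dx = a/(n+1) * x^(n+1) + C
integral of 36x^4 dx
= 36/5 * x^5 + C
The coefficient in lowest terms is 36/5, and its numerator is 36

36


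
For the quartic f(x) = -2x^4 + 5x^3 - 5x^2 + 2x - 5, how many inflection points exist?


Inflection points occur where f''(x) = 0 and concavity changes.
f(x) = -2x^4 + 5x^3 - 5x^2 + 2x - 5
f'(x) = -8x^3 + 15x^2 - 10x + 2
f''(x) = -24x^2 + 30x - 10
This is a quadratic in x. Use the discriminant to count real roots.
Discriminant = (30)^2 - 4 * (-24) * (-10)
= 900 - 960
= -60
Since discriminant < 0, f''(x) = 0 has no real solutions.
Number of inflection points: 0

0


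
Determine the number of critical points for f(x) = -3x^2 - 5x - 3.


Find where f'(x) = 0:
f'(x) = -6x - 5
Set f'(x) = 0:
-6x - 5 = 0
x = 5 / (-6) = -5/6
This is a linear equation in x, so there is exactly one solution.
Number of critical points: 1

1


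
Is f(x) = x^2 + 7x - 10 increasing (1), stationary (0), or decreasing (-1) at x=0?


Compute f'(x) to determine behavior:
f'(x) = 2x + 7
f'(0) = 2 * 0 + 7
= 0 + 7
= 7
Since f'(0) > 0, the function is increasing (1)

1


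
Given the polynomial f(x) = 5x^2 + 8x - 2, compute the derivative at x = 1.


Differentiate term by term using power and sum rules:
f(x) = 5x^2 + 8x - 2
f'(x) = 10x + 8
Substitute x = 1:
f'(1) = 10 * 1 + 8
= 10 + 8
= 18

18


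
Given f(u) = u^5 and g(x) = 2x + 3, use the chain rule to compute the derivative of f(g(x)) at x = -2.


Using the chain rule: (f(g(x)))' = f'(g(x)) * g'(x)
First, find g(-2):
g(-2) = 2 * (-2) + 3 = -1
Next, f'(u) = 5u^4
And g'(x) = 2
So f'(g(-2)) * g'(-2)
= 5 * (-1)^4 * 2
= 5 * 1 * 2
= 10

10


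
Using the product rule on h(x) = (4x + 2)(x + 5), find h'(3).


Let u(x) = 4x + 2 and v(x) = x + 5
u'(x) = 4
v'(x) = 1
Product rule: h'(x) = u'(x)*v(x) + u(x)*v'(x)
= 4 * (x + 5) + (4x + 2) * 1
At x = 3:
u(3) = 4 * 3 + 2 = 14
v(3) = 1 * 3 + 5 = 8
h'(3) = 4 * 8 + 14 * 1
= 32 + 14
= 46

46


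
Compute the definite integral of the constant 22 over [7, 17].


The integral of a constant k over [a, b] equals k * (b - a).
integral from 7 to 17 of 22 dx
= 22 * (17 - 7)
= 22 * 10
= 220

220


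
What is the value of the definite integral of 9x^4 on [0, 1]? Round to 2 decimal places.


Find the antiderivative of 9x^4:
F(x) = 9/5 * x^5
Apply the Fundamental Theorem of Calculus:
F(1) - F(0)
= 9/5 * 1^5 - 9/5 * 0^5
= 9/5 * (1 - 0)
= 9/5 * 1
= 9/5 = 1.80

1.80


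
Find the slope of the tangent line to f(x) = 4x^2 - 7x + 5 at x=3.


The slope of the tangent line equals f'(x) at the point.
f(x) = 4x^2 - 7x + 5
f'(x) = 8x - 7
At x = 3:
f'(3) = 8 * 3 - 7
= 24 - 7
= 17

17


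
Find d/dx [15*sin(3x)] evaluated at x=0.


Apply the chain rule to differentiate 15*sin(3x):
d/dx [15*sin(3x)]
= 15 * cos(3x) * d/dx(3x)
= 15 * 3 * cos(3x)
= 45 * cos(3x)
Evaluate at x = 0:
= 45 * cos(0)
= 45 * 1
= 45

45


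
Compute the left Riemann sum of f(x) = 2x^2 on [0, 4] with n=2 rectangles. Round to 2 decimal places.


Left Riemann sum uses left endpoints of each subinterval.
Interval: [0, 4], n = 2
dx = (4 - 0) / 2 = 2
Left endpoints: [0, 2]
f values: [0, 8]
Sum = dx * (sum of f values)
= 2 * 8
= 16 = 16.00

16.00


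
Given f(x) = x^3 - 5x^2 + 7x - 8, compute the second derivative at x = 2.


First derivative:
f'(x) = 3x^2 - 10x + 7
Second derivative:
f''(x) = 6x - 10
Substitute x = 2:
f''(2) = 6 * 2 - 10
= 12 - 10
= 2

2


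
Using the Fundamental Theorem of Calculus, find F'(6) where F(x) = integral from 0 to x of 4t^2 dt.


By the Fundamental Theorem of Calculus (Part 1):
If F(x) = integral from 0 to x of f(t) dt, then F'(x) = f(x)
Here f(t) = 4t^2
So F'(x) = 4x^2
Evaluate at x = 6:
F'(6) = 4 * 6^2
= 4 * 36
= 144

144


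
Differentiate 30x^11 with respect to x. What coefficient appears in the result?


We apply the power rule: d/dx [ax^n] = a*n * x^(n-1)
d/dx [30x^11]
= 30 * 11 * x^(11-1)
= 330x^10
The coefficient is 330

330


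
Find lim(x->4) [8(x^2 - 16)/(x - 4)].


Direct substitution gives 0/0, so we factor the numerator.
Factor: 8(x^2 - 16) = 8 * (x - 4)(x + 4)
Cancel the common factor (x - 4):
8(x^2 - 16)/(x - 4) = 8 * (x + 4)
Now substitute x = 4:
= 8 * (4 + 4) = 64

64


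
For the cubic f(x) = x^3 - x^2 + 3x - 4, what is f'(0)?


Differentiate f(x) = x^3 - x^2 + 3x - 4 term by term:
f'(x) = 3x^2 - 2x + 3
Substitute x = 0:
f'(0) = 3 * 0^2 - 2 * 0 + 3
= 0 + 0 + 3
= 3

3


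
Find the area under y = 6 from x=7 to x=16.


The area under a constant function y = 6 is a rectangle.
Width = 16 - 7 = 9
Height = 6
Area = width * height
= 9 * 6
= 54

54


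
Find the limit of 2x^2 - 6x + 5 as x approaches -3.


Since polynomials are continuous, we use direct substitution.
lim(x->-3) of 2x^2 - 6x + 5
= 2 * (-3)^2 - 6 * (-3) + 5
= 18 + 18 + 5
= 41

41


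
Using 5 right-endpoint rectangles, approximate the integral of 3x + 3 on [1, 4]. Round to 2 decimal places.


Right Riemann sum uses right endpoints of each subinterval.
Interval: [1, 4], n = 5
dx = (4 - 1) / 5 = 3/5
Right endpoints: [8/5, 11/5, 14/5, 17/5, 4]
f values: [39/5, 48/5, 57/5, 66/5, 15]
Sum = dx * (sum of f values)
= 3/5 * 57
= 171/5 = 34.20

34.20


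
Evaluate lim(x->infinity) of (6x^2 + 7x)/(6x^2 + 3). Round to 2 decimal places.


For limits at infinity with equal-degree polynomials,
we compare leading coefficients.
Numerator leading term: 6x^2
Denominator leading term: 6x^2
Divide both by x^2:
lim = (6 + 7/x) / (6 + 3/x^2)
As x -> infinity, the 1/x and 1/x^2 terms vanish:
= 6/6 = 1 = 1.00

1.00


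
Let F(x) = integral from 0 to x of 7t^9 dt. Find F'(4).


By the Fundamental Theorem of Calculus (Part 1):
If F(x) = integral from 0 to x of f(t) dt, then F'(x) = f(x)
Here f(t) = 7t^9
So F'(x) = 7x^9
Evaluate at x = 4:
F'(4) = 7 * 4^9
= 7 * 262144
= 1835008

1835008


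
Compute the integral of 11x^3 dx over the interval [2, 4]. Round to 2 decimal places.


Find the antiderivative of 11x^3:
F(x) = 11/4 * x^4
Apply the Fundamental Theorem of Calculus:
F(4) - F(2)
= 11/4 * 4^4 - 11/4 * 2^4
= 11/4 * (256 - 16)
= 11/4 * 240
= 660 = 660.00

660.00


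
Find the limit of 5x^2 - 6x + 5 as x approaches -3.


Since polynomials are continuous, we use direct substitution.
lim(x->-3) of 5x^2 - 6x + 5
= 5 * (-3)^2 - 6 * (-3) + 5
= 45 + 18 + 5
= 68

68


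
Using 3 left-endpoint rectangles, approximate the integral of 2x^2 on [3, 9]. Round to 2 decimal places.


Left Riemann sum uses left endpoints of each subinterval.
Interval: [3, 9], n = 3
dx = (9 - 3) / 3 = 2
Left endpoints: [3, 5, 7]
f values: [18, 50, 98]
Sum = dx * (sum of f values)
= 2 * 166
= 332 = 332.00

332.00


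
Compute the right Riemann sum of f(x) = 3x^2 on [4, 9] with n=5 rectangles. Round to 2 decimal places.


Right Riemann sum uses right endpoints of each subinterval.
Interval: [4, 9], n = 5
dx = (9 - 4) / 5 = 1
Right endpoints: [5, 6, 7, 8, 9]
f values: [75, 108, 147, 192, 243]
Sum = dx * (sum of f values)
= 1 * 765
= 765 = 765.00

765.00


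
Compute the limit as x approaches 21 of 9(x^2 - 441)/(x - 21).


Direct substitution gives 0/0, so we factor the numerator.
Factor: 9(x^2 - 441) = 9 * (x - 21)(x + 21)
Cancel the common factor (x - 21):
9(x^2 - 441)/(x - 21) = 9 * (x + 21)
Now substitute x = 21:
= 9 * (21 + 21) = 378

378


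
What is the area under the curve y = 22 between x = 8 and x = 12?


The area under a constant function y = 22 is a rectangle.
Width = 12 - 8 = 4
Height = 22
Area = width * height
= 4 * 22
= 88

88


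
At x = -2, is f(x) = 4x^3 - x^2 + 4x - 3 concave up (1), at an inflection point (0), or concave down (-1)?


Concavity is determined by the sign of f''(x).
f(x) = 4x^3 - x^2 + 4x - 3
f'(x) = 12x^2 - 2x + 4
f''(x) = 24x - 2
f''(-2) = 24 * (-2) - 2
= -48 - 2
= -50
Since f''(-2) < 0, the function is concave down (-1)

-1


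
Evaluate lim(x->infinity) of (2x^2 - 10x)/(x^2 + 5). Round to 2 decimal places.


For limits at infinity with equal-degree polynomials,
we compare leading coefficients.
Numerator leading term: 2x^2
Denominator leading term: x^2
Divide both by x^2:
lim = (2 - 10/x) / (1 + 5/x^2)
As x -> infinity, the 1/x and 1/x^2 terms vanish:
= 2/1 = 2 = 2.00

2.00


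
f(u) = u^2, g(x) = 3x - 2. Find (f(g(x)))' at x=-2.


Using the chain rule: (f(g(x)))' = f'(g(x)) * g'(x)
First, find g(-2):
g(-2) = 3 * (-2) - 2 = -8
Next, f'(u) = 2u
And g'(x) = 3
So f'(g(-2)) * g'(-2)
= 2 * (-8) * 3
= -48

-48


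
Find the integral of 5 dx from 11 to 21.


The integral of a constant k over [a, b] equals k * (b - a).
integral from 11 to 21 of 5 dx
= 5 * (21 - 11)
= 5 * 10
= 50

50


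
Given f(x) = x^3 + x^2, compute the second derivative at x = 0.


First derivative:
f'(x) = 3x^2 + 2x
Second derivative:
f''(x) = 6x + 2
Substitute x = 0:
f''(0) = 6 * 0 + 2
= 0 + 2
= 2

2


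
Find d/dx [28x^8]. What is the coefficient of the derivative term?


We apply the power rule: d/dx [ax^n] = a*n * x^(n-1)
d/dx [28x^8]
= 28 * 8 * x^(8-1)
= 224x^7
The coefficient is 224

224


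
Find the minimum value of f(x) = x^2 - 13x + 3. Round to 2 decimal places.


For a quadratic f(x) = ax^2 + bx + c with a > 0, the minimum is at the vertex.
Vertex x-coordinate: x = -b/(2a)
x = -(-13) / (2 * 1)
x = 13/2
Substitute back to find the minimum value:
f(13/2) = 1 * (13/2)^2 - 13 * (13/2) + 3
= 169/4 - 169/2 + 3
= -157/4 = -39.25

-39.25


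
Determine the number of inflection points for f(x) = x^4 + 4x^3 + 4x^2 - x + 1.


Inflection points occur where f''(x) = 0 and concavity changes.
f(x) = x^4 + 4x^3 + 4x^2 - x + 1
f'(x) = 4x^3 + 12x^2 + 8x - 1
f''(x) = 12x^2 + 24x + 8
This is a quadratic in x. Use the discriminant to count real roots.
Discriminant = (24)^2 - 4 * 12 * 8
= 576 - 384
= 192
Since discriminant > 0, f''(x) = 0 has 2 distinct real solutions.
A quadratic with two distinct real roots changes sign at each root, so concavity changes at both.
Number of inflection points: 2

2


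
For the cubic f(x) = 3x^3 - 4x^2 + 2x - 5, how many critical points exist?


Find where f'(x) = 0:
f(x) = 3x^3 - 4x^2 + 2x - 5
f'(x) = 9x^2 - 8x + 2
This is a quadratic in x. Use the discriminant to count real roots.
Discriminant = (-8)^2 - 4 * 9 * 2
= 64 - 72
= -8
Since discriminant < 0, f'(x) = 0 has no real solutions.
Number of critical points: 0

0


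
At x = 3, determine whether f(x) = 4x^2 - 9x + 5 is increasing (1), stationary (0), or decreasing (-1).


Compute f'(x) to determine behavior:
f'(x) = 8x - 9
f'(3) = 8 * 3 - 9
= 24 - 9
= 15
Since f'(3) > 0, the function is increasing (1)

1


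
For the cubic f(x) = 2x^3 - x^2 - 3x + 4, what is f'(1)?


Differentiate f(x) = 2x^3 - x^2 - 3x + 4 term by term:
f'(x) = 6x^2 - 2x - 3
Substitute x = 1:
f'(1) = 6 * 1^2 - 2 * 1 - 3
= 6 - 2 - 3
= 1

1


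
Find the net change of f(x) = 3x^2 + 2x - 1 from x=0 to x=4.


Net change = f(b) - f(a)
f(x) = 3x^2 + 2x - 1
Compute f(4):
f(4) = 3 * 4^2 + 2 * 4 - 1
= 48 + 8 - 1
= 55
Compute f(0):
f(0) = 3 * 0^2 + 2 * 0 - 1
= 0 + 0 - 1
= -1
Net change = 55 - (-1) = 56

56


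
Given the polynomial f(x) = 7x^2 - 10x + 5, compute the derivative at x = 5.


Differentiate term by term using power and sum rules:
f(x) = 7x^2 - 10x + 5
f'(x) = 14x - 10
Substitute x = 5:
f'(5) = 14 * 5 - 10
= 70 - 10
= 60

60


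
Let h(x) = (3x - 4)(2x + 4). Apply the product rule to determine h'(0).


Let u(x) = 3x - 4 and v(x) = 2x + 4
u'(x) = 3
v'(x) = 2
Product rule: h'(x) = u'(x)*v(x) + u(x)*v'(x)
= 3 * (2x + 4) + (3x - 4) * 2
At x = 0:
u(0) = 3 * 0 - 4 = -4
v(0) = 2 * 0 + 4 = 4
h'(0) = 3 * 4 + (-4) * 2
= 12 - 8
= 4

4


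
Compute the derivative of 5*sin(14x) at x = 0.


Apply the chain rule to differentiate 5*sin(14x):
d/dx [5*sin(14x)]
= 5 * cos(14x) * d/dx(14x)
= 5 * 14 * cos(14x)
= 70 * cos(14x)
Evaluate at x = 0:
= 70 * cos(0)
= 70 * 1
= 70

70


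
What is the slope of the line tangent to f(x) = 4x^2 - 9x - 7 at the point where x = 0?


The slope of the tangent line equals f'(x) at the point.
f(x) = 4x^2 - 9x - 7
f'(x) = 8x - 9
At x = 0:
f'(0) = 8 * 0 - 9
= 0 - 9
= -9

-9


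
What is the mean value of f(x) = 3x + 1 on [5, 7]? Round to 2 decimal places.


Average value = 1/(b-a) * integral from a to b of f(x) dx
First compute the integral of 3x + 1:
F(x) = (3/2)x^2 + x
F(7) = 3/2 * 49 + 1 * 7 = 161/2
F(5) = 3/2 * 25 + 1 * 5 = 85/2
Integral = 161/2 - 85/2 = 38
Average = 38 / (7 - 5) = 38 / 2
= 19 = 19.00

19.00


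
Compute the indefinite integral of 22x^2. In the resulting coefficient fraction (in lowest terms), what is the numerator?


Apply the power rule for integration:
integral of ax^n dx = a/(n+1) * x^(n+1) + C
integral of 22x^2 dx
= 22/3 * x^3 + C
The coefficient in lowest terms is 22/3, and its numerator is 22

22


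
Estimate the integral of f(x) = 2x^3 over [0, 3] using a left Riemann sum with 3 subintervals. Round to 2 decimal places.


Left Riemann sum uses left endpoints of each subinterval.
Interval: [0, 3], n = 3
dx = (3 - 0) / 3 = 1
Left endpoints: [0, 1, 2]
f values: [0, 2, 16]
Sum = dx * (sum of f values)
= 1 * 18
= 18 = 18.00

18.00


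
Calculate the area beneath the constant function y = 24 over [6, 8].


The area under a constant function y = 24 is a rectangle.
Width = 8 - 6 = 2
Height = 24
Area = width * height
= 2 * 24
= 48

48


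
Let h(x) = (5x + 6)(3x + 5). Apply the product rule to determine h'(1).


Let u(x) = 5x + 6 and v(x) = 3x + 5
u'(x) = 5
v'(x) = 3
Product rule: h'(x) = u'(x)*v(x) + u(x)*v'(x)
= 5 * (3x + 5) + (5x + 6) * 3
At x = 1:
u(1) = 5 * 1 + 6 = 11
v(1) = 3 * 1 + 5 = 8
h'(1) = 5 * 8 + 11 * 3
= 40 + 33
= 73

73


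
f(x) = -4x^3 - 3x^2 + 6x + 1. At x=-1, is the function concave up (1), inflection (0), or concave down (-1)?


Concavity is determined by the sign of f''(x).
f(x) = -4x^3 - 3x^2 + 6x + 1
f'(x) = -12x^2 - 6x + 6
f''(x) = -24x - 6
f''(-1) = -24 * (-1) - 6
= 24 - 6
= 18
Since f''(-1) > 0, the function is concave up (1)

1


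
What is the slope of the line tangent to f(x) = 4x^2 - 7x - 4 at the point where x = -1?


The slope of the tangent line equals f'(x) at the point.
f(x) = 4x^2 - 7x - 4
f'(x) = 8x - 7
At x = -1:
f'(-1) = 8 * (-1) - 7
= -8 - 7
= -15

-15


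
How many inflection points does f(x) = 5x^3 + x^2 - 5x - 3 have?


Inflection points occur where f''(x) = 0 and concavity changes.
f(x) = 5x^3 + x^2 - 5x - 3
f'(x) = 15x^2 + 2x - 5
f''(x) = 30x + 2
Set f''(x) = 0:
30x + 2 = 0
x = -2 / 30 = -1/15
Since f''(x) is linear (degree 1), it changes sign at this point.
Therefore there is exactly 1 inflection point.

1


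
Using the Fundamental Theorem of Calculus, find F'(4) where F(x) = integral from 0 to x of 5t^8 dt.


By the Fundamental Theorem of Calculus (Part 1):
If F(x) = integral from 0 to x of f(t) dt, then F'(x) = f(x)
Here f(t) = 5t^8
So F'(x) = 5x^8
Evaluate at x = 4:
F'(4) = 5 * 4^8
= 5 * 65536
= 327680

327680


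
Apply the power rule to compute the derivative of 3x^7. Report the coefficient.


We apply the power rule: d/dx [ax^n] = a*n * x^(n-1)
d/dx [3x^7]
= 3 * 7 * x^(7-1)
= 21x^6
The coefficient is 21

21


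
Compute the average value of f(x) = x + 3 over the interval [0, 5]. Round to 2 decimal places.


Average value = 1/(b-a) * integral from a to b of f(x) dx
First compute the integral of x + 3:
F(x) = (1/2)x^2 + 3x
F(5) = 1/2 * 25 + 3 * 5 = 55/2
F(0) = 1/2 * 0 + 3 * 0 = 0
Integral = 55/2 - 0 = 55/2
Average = (55/2) / (5 - 0) = (55/2) / 5
= 11/2 = 5.50

5.50


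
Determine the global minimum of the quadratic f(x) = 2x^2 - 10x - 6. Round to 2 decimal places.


For a quadratic f(x) = ax^2 + bx + c with a > 0, the minimum is at the vertex.
Vertex x-coordinate: x = -b/(2a)
x = -(-10) / (2 * 2)
x = 10/4 = 5/2
Substitute back to find the minimum value:
f(5/2) = 2 * (5/2)^2 - 10 * (5/2) - 6
= 25/2 - 25 - 6
= -37/2 = -18.50

-18.50


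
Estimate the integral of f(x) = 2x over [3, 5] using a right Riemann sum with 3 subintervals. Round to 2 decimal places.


Right Riemann sum uses right endpoints of each subinterval.
Interval: [3, 5], n = 3
dx = (5 - 3) / 3 = 2/3
Right endpoints: [11/3, 13/3, 5]
f values: [22/3, 26/3, 10]
Sum = dx * (sum of f values)
= 2/3 * 26
= 52/3 ≈ 17.33

17.33


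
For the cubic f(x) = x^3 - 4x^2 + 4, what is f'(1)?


Differentiate f(x) = x^3 - 4x^2 + 4 term by term:
f'(x) = 3x^2 - 8x
Substitute x = 1:
f'(1) = 3 * 1^2 - 8 * 1 + 0
= 3 - 8 + 0
= -5

-5


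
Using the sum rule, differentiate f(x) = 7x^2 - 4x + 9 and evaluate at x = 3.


Differentiate term by term using power and sum rules:
f(x) = 7x^2 - 4x + 9
f'(x) = 14x - 4
Substitute x = 3:
f'(3) = 14 * 3 - 4
= 42 - 4
= 38

38


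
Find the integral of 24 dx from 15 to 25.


The integral of a constant k over [a, b] equals k * (b - a).
integral from 15 to 25 of 24 dx
= 24 * (25 - 15)
= 24 * 10
= 240

240


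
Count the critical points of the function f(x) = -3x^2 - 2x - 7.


Find where f'(x) = 0:
f'(x) = -6x - 2
Set f'(x) = 0:
-6x - 2 = 0
x = 2 / (-6) = -1/3
This is a linear equation in x, so there is exactly one solution.
Number of critical points: 1

1


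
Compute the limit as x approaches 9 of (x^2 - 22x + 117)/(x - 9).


Direct substitution gives 0/0, so we factor the numerator.
Factor: (x^2 - 22x + 117) = (x - 9)(x - 13)
Cancel the common factor (x - 9):
(x^2 - 22x + 117)/(x - 9) = (x - 13)
Now substitute x = 9:
= (9) - (13) = -4

-4


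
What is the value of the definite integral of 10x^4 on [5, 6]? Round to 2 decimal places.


Find the antiderivative of 10x^4:
F(x) = 10/5 * x^5
Apply the Fundamental Theorem of Calculus:
F(6) - F(5)
= 10/5 * 6^5 - 10/5 * 5^5
= 10/5 * (7776 - 3125)
= 10/5 * 4651
= 9302 = 9302.00

9302.00


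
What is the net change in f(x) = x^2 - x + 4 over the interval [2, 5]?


Net change = f(b) - f(a)
f(x) = x^2 - x + 4
Compute f(5):
f(5) = 1 * 5^2 - 1 * 5 + 4
= 25 - 5 + 4
= 24
Compute f(2):
f(2) = 1 * 2^2 - 1 * 2 + 4
= 4 - 2 + 4
= 6
Net change = 24 - 6 = 18

18


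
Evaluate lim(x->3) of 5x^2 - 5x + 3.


Since polynomials are continuous, we use direct substitution.
lim(x->3) of 5x^2 - 5x + 3
= 5 * 3^2 - 5 * 3 + 3
= 45 - 15 + 3
= 33

33


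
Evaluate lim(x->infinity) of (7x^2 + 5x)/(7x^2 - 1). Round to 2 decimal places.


For limits at infinity with equal-degree polynomials,
we compare leading coefficients.
Numerator leading term: 7x^2
Denominator leading term: 7x^2
Divide both by x^2:
lim = (7 + 5/x) / (7 - 1/x^2)
As x -> infinity, the 1/x and 1/x^2 terms vanish:
= 7/7 = 1 = 1.00

1.00


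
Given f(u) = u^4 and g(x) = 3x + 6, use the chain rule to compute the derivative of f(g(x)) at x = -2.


Using the chain rule: (f(g(x)))' = f'(g(x)) * g'(x)
First, find g(-2):
g(-2) = 3 * (-2) + 6 = 0
Next, f'(u) = 4u^3
And g'(x) = 3
So f'(g(-2)) * g'(-2)
= 4 * 0^3 * 3
= 4 * 0 * 3
= 0

0


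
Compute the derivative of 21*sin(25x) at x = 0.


Apply the chain rule to differentiate 21*sin(25x):
d/dx [21*sin(25x)]
= 21 * cos(25x) * d/dx(25x)
= 21 * 25 * cos(25x)
= 525 * cos(25x)
Evaluate at x = 0:
= 525 * cos(0)
= 525 * 1
= 525

525


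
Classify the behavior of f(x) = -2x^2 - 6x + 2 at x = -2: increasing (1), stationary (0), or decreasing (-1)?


Compute f'(x) to determine behavior:
f'(x) = -4x - 6
f'(-2) = -4 * (-2) - 6
= 8 - 6
= 2
Since f'(-2) > 0, the function is increasing (1)

1


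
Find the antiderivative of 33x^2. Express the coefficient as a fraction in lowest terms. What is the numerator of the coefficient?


Apply the power rule for integration:
integral of ax^n dx = a/(n+1) * x^(n+1) + C
integral of 33x^2 dx
= 33/3 * x^3 + C
= 11 * x^3 + C
The coefficient in lowest terms is 11 = 11/1, so its numerator is 11

11


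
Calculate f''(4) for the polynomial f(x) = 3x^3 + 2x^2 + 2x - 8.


First derivative:
f'(x) = 9x^2 + 4x + 2
Second derivative:
f''(x) = 18x + 4
Substitute x = 4:
f''(4) = 18 * 4 + 4
= 72 + 4
= 76

76


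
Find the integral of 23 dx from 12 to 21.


The integral of a constant k over [a, b] equals k * (b - a).
integral from 12 to 21 of 23 dx
= 23 * (21 - 12)
= 23 * 9
= 207

207
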